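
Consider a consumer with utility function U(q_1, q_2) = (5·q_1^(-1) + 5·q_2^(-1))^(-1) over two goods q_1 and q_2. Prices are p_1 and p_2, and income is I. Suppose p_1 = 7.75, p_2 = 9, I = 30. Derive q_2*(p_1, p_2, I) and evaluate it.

MU_q_1 ∝ 5·q_1^(-2), MU_q_2 ∝ 5·q_2^(-2), so MRS = (q_2/q_1)^(2) = p_1/p_2.
Solve for the ratio: q_2/q_1 = [p_1/p_2]^(0.5).
With the ratio pinned down, the budget gives q_1* = I/(p_1 + p_2·(q_2/q_1)) and q_2* = (q_2/q_1)·q_1*.
Numerically q_2/q_1 = 0.927961, so q_1* = 30/(7.75 + 9·0.927961) = 1.8632 and q_2* = 0.927961·1.8632 = 1.7289.

q_2* = 1.7289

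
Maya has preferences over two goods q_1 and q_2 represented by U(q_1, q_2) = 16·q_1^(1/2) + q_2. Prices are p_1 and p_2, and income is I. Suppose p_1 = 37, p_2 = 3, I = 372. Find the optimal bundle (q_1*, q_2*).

Set MRS = p_1/p_2: 8·q_1^(−1/2) = p_1/p_2.
Thus q_1* = (8·p_2/p_1)² — independent of I — with the rest of income spent on q_2.
Plugging in: q_1* = (8·3/37)² = 0.4207, q_2* = 118.8108.

q_1* = 0.4207, q_2* = 118.8108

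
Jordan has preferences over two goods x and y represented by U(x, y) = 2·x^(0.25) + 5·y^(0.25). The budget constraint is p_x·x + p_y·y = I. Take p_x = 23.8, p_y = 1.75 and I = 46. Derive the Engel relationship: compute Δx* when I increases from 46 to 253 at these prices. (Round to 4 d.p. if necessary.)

MRS = MU_x/MU_y = (2/5)·(y/x)^(0.75). Set equal to p_x/p_y.
Solve for the ratio: y/x = [(5/2)·p_x/p_y]^(4/3).
Substitute y = (y/x)·x into the budget: x* = I/(p_x + p_y·(y/x)).
Numerically y/x = 110.146801, so x* = 46/(23.8 + 1.75·110.146801) = 0.2124.
At I' = 253: x* = 1.1683. Change: 1.1683 − 0.2124 = 0.9559.

Δx* = 0.9559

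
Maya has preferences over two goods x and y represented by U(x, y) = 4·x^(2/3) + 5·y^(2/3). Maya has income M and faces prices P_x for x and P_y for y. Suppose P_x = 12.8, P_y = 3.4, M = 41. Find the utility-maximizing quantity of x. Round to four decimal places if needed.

x* = 0.1117

Numerically y/x = 104.213312, so x* = 41/(12.8 + 3.4·104.213312) = 0.1117.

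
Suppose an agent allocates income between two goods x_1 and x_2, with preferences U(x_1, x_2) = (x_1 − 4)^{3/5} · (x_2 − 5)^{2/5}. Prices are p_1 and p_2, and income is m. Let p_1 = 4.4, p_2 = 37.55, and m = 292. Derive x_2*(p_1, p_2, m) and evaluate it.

x_2* = 5.923

Discretionary income = 292 − 4·4.4 − 5·37.55 = 86.65; x_2* = 5 + 0.4·86.65/37.55 = 5.923.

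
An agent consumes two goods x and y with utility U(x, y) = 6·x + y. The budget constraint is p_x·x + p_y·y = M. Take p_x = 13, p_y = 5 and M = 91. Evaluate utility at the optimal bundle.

V = 42

Linear utility — the consumer picks whichever good has higher MU/price: 6/13 = 0.4615 vs 1/5 = 0.2.
x gives more utility per dollar, so spend all income on x: x* = M/p_x, y* = 0.
Numerically: x* = 7, y* = 0.
Utility at the optimum: U(7, 0) = 42.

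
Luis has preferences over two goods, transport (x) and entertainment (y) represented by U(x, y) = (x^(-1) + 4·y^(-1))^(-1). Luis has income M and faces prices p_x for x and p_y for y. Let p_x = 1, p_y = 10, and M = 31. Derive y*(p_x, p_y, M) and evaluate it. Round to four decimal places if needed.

From the CES first-order condition, (1/4)·(y/x)^(2) = p_x/p_y.
Hence y/x = (4·p_x/p_y)^(1/(2)), i.e. raised to the 0.5 power.
Substitute y = (y/x)·x into the budget: x* = M/(p_x + p_y·(y/x)).
Numerically y/x = 0.632456, so x* = 31/(1 + 10·0.632456) = 4.2323 and y* = 0.632456·4.2323 = 2.6768.

y* = 2.6768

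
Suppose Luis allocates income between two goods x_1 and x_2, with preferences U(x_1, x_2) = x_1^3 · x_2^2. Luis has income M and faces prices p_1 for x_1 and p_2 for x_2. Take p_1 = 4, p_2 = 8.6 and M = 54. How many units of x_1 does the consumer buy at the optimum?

x_1* = 8.1

Tangency: MRS = (3/2)·x_2/x_1 = p_1/p_2.
So 3·p_2·x_2 = 2·p_1·x_1; combined with the budget, a share 0.6 of income goes to x_1.
Demand: x_1*(p_1,p_2,M) = 0.6·M/p_1 and x_2* = 0.4·M/p_2.
At p_1=4, p_2=8.6, M=54: x_1* = 0.6·54/4 = 8.1.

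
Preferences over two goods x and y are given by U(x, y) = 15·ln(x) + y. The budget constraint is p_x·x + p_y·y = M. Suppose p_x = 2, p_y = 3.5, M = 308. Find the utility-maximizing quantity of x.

At the given prices: x* = 15·3.5/2 = 26.25.

x* = 26.25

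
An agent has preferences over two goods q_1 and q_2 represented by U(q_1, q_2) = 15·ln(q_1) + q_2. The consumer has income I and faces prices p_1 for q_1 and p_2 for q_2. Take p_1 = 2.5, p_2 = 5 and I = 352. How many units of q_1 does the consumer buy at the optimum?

q_1* = 30

So q_1*(p_1,p_2) = 15·p_2/p_1, independent of income; and q_2* = (I − 15·p_2)/p_2.
At the given prices: q_1* = 15·5/2.5 = 30.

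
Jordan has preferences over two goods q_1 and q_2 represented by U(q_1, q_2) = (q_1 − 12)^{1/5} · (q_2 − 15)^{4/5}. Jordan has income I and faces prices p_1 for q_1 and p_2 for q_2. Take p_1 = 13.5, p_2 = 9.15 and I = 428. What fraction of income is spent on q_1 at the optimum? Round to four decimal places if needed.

share on q_1 = 0.4387

Let q_1' = q_1−12, q_2' = q_2−15. MRS = (1/4)·q_2'/q_1' = p_1/p_2.
After buying the subsistence bundle (12, 15), a share 0.2 of the remaining income goes to q_1: q_1* = 12 + 0.2·(I − 12p_1 − 15p_2)/p_1.
Discretionary income = 428 − 12·13.5 − 15·9.15 = 128.75; q_1* = 12 + 0.2·128.75/13.5 = 13.9074; q_2* = 15 + 0.8·128.75/9.15 = 26.2568.
Expenditure on q_1: 13.5·13.9074 = 187.75; share = 0.4387.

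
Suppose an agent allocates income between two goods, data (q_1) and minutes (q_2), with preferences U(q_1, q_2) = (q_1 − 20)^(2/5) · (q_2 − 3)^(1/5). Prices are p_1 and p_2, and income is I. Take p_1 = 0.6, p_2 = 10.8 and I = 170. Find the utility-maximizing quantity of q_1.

This is Cobb-Douglas in (q_1−20, q_2−3): tangency gives 0.4·p_2·(q_2−3) = 0.2·p_1·(q_1−20).
After buying the subsistence bundle (20, 3), a share 2/3 of the remaining income goes to q_1: q_1* = 20 + 2/3·(I − 20p_1 − 3p_2)/p_1.
Discretionary income = 170 − 20·0.6 − 3·10.8 = 125.6; q_1* = 20 + 2/3·125.6/0.6 = 159.5556.

q_1* = 159.5556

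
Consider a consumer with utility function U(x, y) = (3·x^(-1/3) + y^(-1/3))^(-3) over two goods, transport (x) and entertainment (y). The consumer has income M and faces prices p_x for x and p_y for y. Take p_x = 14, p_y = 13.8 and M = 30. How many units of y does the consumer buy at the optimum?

y* = 0.6612

From the CES first-order condition, 3·(y/x)^(4/3) = p_x/p_y.
Solve for the ratio: y/x = [(1/3)·p_x/p_y]^(0.75).
Substitute y = (y/x)·x into the budget: x* = M/(p_x + p_y·(y/x)).
Numerically y/x = 0.443451, so x* = 30/(14 + 13.8·0.443451) = 1.4911 and y* = 0.443451·1.4911 = 0.6612.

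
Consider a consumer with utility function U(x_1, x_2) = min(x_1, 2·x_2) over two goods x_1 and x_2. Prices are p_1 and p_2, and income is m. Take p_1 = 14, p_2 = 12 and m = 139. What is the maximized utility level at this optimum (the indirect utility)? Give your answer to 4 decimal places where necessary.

Demand: x_1*(p_1,p_2,m) = 2·m/(2·p_1 + p_2), x_2* = m/(2·p_1 + p_2).
Here 2·14 + 12 = 40, giving x_1* = 6.95 and x_2* = 3.475.
Utility at the optimum: U(6.95, 3.475) = 6.95.

V = 6.95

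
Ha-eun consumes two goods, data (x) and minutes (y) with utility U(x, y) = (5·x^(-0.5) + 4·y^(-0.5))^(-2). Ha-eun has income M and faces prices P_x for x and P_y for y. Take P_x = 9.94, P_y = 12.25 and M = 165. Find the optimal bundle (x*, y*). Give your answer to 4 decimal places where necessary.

x* = 8.6279, y* = 6.4684

MU_x ∝ 5·x^(-1.5), MU_y ∝ 4·y^(-1.5), so MRS = (5/4)·(y/x)^(1.5) = P_x/P_y.
Hence y/x = ((4/5)·P_x/P_y)^(1/(1.5)), i.e. raised to the 2/3 power.
With the ratio pinned down, the budget gives x* = M/(P_x + P_y·(y/x)) and y* = (y/x)·x*.
Numerically y/x = 0.74971, so x* = 165/(9.94 + 12.25·0.74971) = 8.6279 and y* = 0.74971·8.6279 = 6.4684.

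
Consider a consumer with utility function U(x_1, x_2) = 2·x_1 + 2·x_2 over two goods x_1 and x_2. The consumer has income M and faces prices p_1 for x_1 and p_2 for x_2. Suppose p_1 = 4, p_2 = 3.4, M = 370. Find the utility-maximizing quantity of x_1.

x_1* = 0

Perfect substitutes: compare marginal utility per dollar. 2/p_1 vs 2/p_2 → 0.5 vs 0.5882.
x_2 gives more utility per dollar, so spend all income on x_2: x_2* = M/p_2, x_1* = 0.
Numerically: x_1* = 0, x_2* = 108.8235.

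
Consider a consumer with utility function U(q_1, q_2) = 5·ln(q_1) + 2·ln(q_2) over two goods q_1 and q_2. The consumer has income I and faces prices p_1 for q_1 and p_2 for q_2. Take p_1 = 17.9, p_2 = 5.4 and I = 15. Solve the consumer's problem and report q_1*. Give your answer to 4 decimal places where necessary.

q_1* = 0.5986

At p_1=17.9, p_2=5.4, I=15: q_1* = 5/7·15/17.9 = 0.5986.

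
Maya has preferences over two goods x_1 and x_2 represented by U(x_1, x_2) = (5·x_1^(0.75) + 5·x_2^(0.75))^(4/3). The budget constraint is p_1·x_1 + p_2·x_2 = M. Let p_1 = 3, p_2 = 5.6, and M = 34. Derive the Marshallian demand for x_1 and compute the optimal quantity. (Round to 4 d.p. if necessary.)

Substitute x_2 = (x_2/x_1)·x_1 into the budget: x_1* = M/(p_1 + p_2·(x_2/x_1)).
Numerically x_2/x_1 = 0.082363, so x_1* = 34/(3 + 5.6·0.082363) = 9.8231.

x_1* = 9.8231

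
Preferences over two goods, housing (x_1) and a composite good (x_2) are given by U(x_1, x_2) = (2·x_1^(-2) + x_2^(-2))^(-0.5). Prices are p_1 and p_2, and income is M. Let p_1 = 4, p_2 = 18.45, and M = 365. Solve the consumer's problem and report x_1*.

x_1* = 28.522

MU_x_1 ∝ 2·x_1^(-3), MU_x_2 ∝ x_2^(-3), so MRS = 2·(x_2/x_1)^(3) = p_1/p_2.
Solve for the ratio: x_2/x_1 = [(1/2)·p_1/p_2]^(1/3).
With the ratio pinned down, the budget gives x_1* = M/(p_1 + p_2·(x_2/x_1)) and x_2* = (x_2/x_1)·x_1*.
Numerically x_2/x_1 = 0.476809, so x_1* = 365/(4 + 18.45·0.476809) = 28.522.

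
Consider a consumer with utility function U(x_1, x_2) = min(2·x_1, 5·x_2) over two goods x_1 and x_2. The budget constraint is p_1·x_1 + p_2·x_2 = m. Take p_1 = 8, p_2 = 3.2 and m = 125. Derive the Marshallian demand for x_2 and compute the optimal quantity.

x_2* = 5.3879

With perfect complements, no substitution: consume in ratio x_1:x_2 = 5:2.
Budget: p_1·x_1 + p_2·(2/5)·x_1 = m, so (5·p_1 + 2·p_2)·x_1 = 5·m.
Demand: x_1*(p_1,p_2,m) = 5·m/(5·p_1 + 2·p_2), x_2* = 2·m/(5·p_1 + 2·p_2).
Here 5·8 + 2·3.2 = 46.4, giving x_2* = 5.3879.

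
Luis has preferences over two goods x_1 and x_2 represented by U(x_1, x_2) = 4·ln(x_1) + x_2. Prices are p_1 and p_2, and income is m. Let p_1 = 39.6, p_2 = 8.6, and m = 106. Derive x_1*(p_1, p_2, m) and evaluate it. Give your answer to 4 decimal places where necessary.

x_1* = 0.8687

MU_x_1 = 4/x_1, MU_x_2 = 1. Tangency: 4/x_1 = p_1/p_2.
So x_1*(p_1,p_2) = 4·p_2/p_1, independent of income; and x_2* = (m − 4·p_2)/p_2.
At the given prices: x_1* = 4·8.6/39.6 = 0.8687.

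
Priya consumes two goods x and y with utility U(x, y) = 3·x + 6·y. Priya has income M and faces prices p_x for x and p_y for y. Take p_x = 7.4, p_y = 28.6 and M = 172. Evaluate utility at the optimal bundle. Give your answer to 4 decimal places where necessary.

V = 69.7297

Perfect substitutes: compare marginal utility per dollar. 3/p_x vs 6/p_y → 0.4054 vs 0.2098.
x gives more utility per dollar, so spend all income on x: x* = M/p_x, y* = 0.
Numerically: x* = 23.2432, y* = 0.
Utility at the optimum: U(23.2432, 0) = 69.7297.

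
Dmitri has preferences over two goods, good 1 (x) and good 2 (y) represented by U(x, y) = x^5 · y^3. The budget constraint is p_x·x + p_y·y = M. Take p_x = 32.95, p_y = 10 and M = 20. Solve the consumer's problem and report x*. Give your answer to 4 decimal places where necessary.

x* = 0.3794

The MRS is (5/3)·y/x. Set MRS = p_x/p_y.
So 5·p_y·y = 3·p_x·x; combined with the budget, a share 0.625 of income goes to x.
Demand: x*(p_x,p_y,M) = 0.625·M/p_x and y* = 0.375·M/p_y.
At p_x=32.95, p_y=10, M=20: x* = 0.625·20/32.95 = 0.3794.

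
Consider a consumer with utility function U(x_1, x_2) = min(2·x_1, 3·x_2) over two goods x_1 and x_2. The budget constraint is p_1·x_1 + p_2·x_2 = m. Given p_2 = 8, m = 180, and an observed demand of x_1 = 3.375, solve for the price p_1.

p_1 = 48

With perfect complements, no substitution: consume in ratio x_1:x_2 = 3:2.
Budget: p_1·x_1 + p_2·(2/3)·x_1 = m, so (3·p_1 + 2·p_2)·x_1 = 3·m.
Demand: x_1*(p_1,p_2,m) = 3·m/(3·p_1 + 2·p_2), x_2* = 2·m/(3·p_1 + 2·p_2).
Set x_1* = 3.375 in the demand function and solve for p_1: p_1 = 48.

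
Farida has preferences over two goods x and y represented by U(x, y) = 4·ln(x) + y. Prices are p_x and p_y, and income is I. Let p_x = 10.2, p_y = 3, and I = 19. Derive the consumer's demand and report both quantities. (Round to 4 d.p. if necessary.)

x* = 1.1765, y* = 2.3333

Set MRS = p_x/p_y: (4/x)/1 = p_x/p_y.
So x*(p_x,p_y) = 4·p_y/p_x, independent of income; and y* = (I − 4·p_y)/p_y.
At the given prices: x* = 4·3/10.2 = 1.1765, and y* = 2.3333.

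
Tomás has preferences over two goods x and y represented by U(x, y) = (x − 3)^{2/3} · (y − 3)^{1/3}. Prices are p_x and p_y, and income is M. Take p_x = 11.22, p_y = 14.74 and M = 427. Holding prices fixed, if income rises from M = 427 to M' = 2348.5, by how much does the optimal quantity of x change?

Δx* = 114.1711

This is Cobb-Douglas in (x−3, y−3): tangency gives 2/3·p_y·(y−3) = 1/3·p_x·(x−3).
After buying the subsistence bundle (3, 3), a share 2/3 of the remaining income goes to x: x* = 3 + 2/3·(M − 3p_x − 3p_y)/p_x.
Discretionary income = 427 − 3·11.22 − 3·14.74 = 349.12; x* = 3 + 2/3·349.12/11.22 = 23.7439.
At M' = 2348.5: x* = 137.915. Change: 137.915 − 23.7439 = 114.1711.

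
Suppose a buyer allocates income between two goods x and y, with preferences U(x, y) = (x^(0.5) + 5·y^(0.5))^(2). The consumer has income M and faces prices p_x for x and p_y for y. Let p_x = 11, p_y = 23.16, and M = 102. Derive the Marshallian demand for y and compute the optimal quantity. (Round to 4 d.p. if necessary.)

Numerically y/x = 5.6396, so x* = 102/(11 + 23.16·5.6396) = 0.7203 and y* = 5.6396·0.7203 = 4.062.

y* = 4.062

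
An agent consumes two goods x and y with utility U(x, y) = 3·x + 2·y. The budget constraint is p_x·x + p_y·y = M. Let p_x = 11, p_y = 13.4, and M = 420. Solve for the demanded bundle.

Perfect substitutes: compare marginal utility per dollar. 3/p_x vs 2/p_y → 0.2727 vs 0.1493.
x gives more utility per dollar, so spend all income on x: x* = M/p_x, y* = 0.
Numerically: x* = 38.1818, y* = 0.

x* = 38.1818, y* = 0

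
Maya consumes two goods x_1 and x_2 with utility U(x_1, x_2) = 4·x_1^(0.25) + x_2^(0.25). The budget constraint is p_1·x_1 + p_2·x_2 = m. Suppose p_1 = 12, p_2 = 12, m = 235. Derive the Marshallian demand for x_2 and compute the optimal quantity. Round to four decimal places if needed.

Substitute x_2 = (x_2/x_1)·x_1 into the budget: x_1* = m/(p_1 + p_2·(x_2/x_1)).
Numerically x_2/x_1 = 0.15749, so x_1* = 235/(12 + 12·0.15749) = 16.9188 and x_2* = 0.15749·16.9188 = 2.6645.

x_2* = 2.6645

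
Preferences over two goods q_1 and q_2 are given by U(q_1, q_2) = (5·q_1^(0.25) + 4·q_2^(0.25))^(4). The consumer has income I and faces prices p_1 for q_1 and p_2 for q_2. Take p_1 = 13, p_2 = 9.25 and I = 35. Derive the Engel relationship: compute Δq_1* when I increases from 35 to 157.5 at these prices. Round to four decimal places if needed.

MRS = MU_q_1/MU_q_2 = (5/4)·(q_2/q_1)^(0.75). Set equal to p_1/p_2.
Hence q_2/q_1 = ((4/5)·p_1/p_2)^(1/(0.75)), i.e. raised to the 4/3 power.
With the ratio pinned down, the budget gives q_1* = I/(p_1 + p_2·(q_2/q_1)) and q_2* = (q_2/q_1)·q_1*.
Numerically q_2/q_1 = 1.16911, so q_1* = 35/(13 + 9.25·1.16911) = 1.4697.
At I' = 157.5: q_1* = 6.6137. Change: 6.6137 − 1.4697 = 5.144.

Δq_1* = 5.144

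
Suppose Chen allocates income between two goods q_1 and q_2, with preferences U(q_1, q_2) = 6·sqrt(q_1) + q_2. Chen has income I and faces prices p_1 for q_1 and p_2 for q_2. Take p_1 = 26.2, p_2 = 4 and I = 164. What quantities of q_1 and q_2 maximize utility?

q_1* = 0.2098, q_2* = 39.626

Utility is quasi-linear in q_2; the FOC for q_1 is 3/√q_1 = p_1/p_2.
Solve: √q_1 = 3·p_2/p_1, so q_1*(p_1,p_2) = (3·p_2/p_1)², and q_2* = (I − p_1·q_1*)/p_2.
Plugging in: q_1* = (3·4/26.2)² = 0.2098, q_2* = 39.626.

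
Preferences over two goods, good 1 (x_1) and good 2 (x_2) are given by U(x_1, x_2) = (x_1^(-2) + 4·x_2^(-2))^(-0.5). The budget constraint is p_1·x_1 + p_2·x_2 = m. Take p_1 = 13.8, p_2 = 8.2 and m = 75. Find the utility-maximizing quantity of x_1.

x_1* = 2.5612

MRS = MU_x_1/MU_x_2 = (1/4)·(x_2/x_1)^(3). Set equal to p_1/p_2.
Hence x_2/x_1 = (4·p_1/p_2)^(1/(3)), i.e. raised to the 1/3 power.
Substitute x_2 = (x_2/x_1)·x_1 into the budget: x_1* = m/(p_1 + p_2·(x_2/x_1)).
Numerically x_2/x_1 = 1.888173, so x_1* = 75/(13.8 + 8.2·1.888173) = 2.5612.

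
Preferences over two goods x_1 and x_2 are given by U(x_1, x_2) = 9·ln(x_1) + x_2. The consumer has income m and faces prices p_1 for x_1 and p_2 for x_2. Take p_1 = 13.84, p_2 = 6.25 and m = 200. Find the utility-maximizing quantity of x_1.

x_1* = 4.0643

Set MRS = p_1/p_2: (9/x_1)/1 = p_1/p_2.
So x_1*(p_1,p_2) = 9·p_2/p_1, independent of income; and x_2* = (m − 9·p_2)/p_2.
At the given prices: x_1* = 9·6.25/13.84 = 4.0643.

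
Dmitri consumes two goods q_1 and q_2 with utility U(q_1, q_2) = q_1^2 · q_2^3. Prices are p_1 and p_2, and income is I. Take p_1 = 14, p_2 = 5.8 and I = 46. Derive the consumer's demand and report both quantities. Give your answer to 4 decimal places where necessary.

q_1* = 1.3143, q_2* = 4.7586

Tangency: MRS = (2/3)·q_2/q_1 = p_1/p_2.
So 2·p_2·q_2 = 3·p_1·q_1; combined with the budget, a share 0.4 of income goes to q_1.
Demand: q_1*(p_1,p_2,I) = 0.4·I/p_1 and q_2* = 0.6·I/p_2.
At p_1=14, p_2=5.8, I=46: q_1* = 0.4·46/14 = 1.3143, q_2* = 4.7586.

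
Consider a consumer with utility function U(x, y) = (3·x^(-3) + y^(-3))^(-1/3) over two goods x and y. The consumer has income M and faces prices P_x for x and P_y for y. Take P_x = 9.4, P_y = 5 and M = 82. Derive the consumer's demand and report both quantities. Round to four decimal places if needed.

x* = 5.9212, y* = 5.2682

MU_x ∝ 3·x^(-4), MU_y ∝ y^(-4), so MRS = 3·(y/x)^(4) = P_x/P_y.
Solve for the ratio: y/x = [(1/3)·P_x/P_y]^(0.25).
With the ratio pinned down, the budget gives x* = M/(P_x + P_y·(y/x)) and y* = (y/x)·x*.
Numerically y/x = 0.889732, so x* = 82/(9.4 + 5·0.889732) = 5.9212 and y* = 0.889732·5.9212 = 5.2682.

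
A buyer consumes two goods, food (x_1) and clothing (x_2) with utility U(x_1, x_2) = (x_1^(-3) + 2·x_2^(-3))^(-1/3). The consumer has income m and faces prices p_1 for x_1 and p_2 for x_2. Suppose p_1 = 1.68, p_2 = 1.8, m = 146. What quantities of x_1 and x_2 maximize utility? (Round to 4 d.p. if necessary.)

x_1* = 38.5838, x_2* = 45.0995

MRS = MU_x_1/MU_x_2 = (1/2)·(x_2/x_1)^(4). Set equal to p_1/p_2.
Hence x_2/x_1 = (2·p_1/p_2)^(1/(4)), i.e. raised to the 0.25 power.
With the ratio pinned down, the budget gives x_1* = m/(p_1 + p_2·(x_2/x_1)) and x_2* = (x_2/x_1)·x_1*.
Numerically x_2/x_1 = 1.168871, so x_1* = 146/(1.68 + 1.8·1.168871) = 38.5838 and x_2* = 1.168871·38.5838 = 45.0995.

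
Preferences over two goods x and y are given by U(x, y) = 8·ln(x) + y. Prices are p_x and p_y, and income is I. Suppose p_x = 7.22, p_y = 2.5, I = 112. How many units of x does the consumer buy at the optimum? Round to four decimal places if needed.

x* = 2.7701

Set MRS = p_x/p_y: (8/x)/1 = p_x/p_y.
So x*(p_x,p_y) = 8·p_y/p_x, independent of income; and y* = (I − 8·p_y)/p_y.
At the given prices: x* = 8·2.5/7.22 = 2.7701.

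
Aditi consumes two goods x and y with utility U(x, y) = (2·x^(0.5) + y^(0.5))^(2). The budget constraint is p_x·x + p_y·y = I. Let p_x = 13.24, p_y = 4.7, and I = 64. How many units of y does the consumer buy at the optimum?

MU_x ∝ 2·x^(-0.5), MU_y ∝ y^(-0.5), so MRS = 2·(y/x)^(0.5) = p_x/p_y.
Hence y/x = ((1/2)·p_x/p_y)^(1/(0.5)), i.e. raised to the 2 power.
With the ratio pinned down, the budget gives x* = I/(p_x + p_y·(y/x)) and y* = (y/x)·x*.
Numerically y/x = 1.983902, so x* = 64/(13.24 + 4.7·1.983902) = 2.8363 and y* = 1.983902·2.8363 = 5.627.

y* = 5.627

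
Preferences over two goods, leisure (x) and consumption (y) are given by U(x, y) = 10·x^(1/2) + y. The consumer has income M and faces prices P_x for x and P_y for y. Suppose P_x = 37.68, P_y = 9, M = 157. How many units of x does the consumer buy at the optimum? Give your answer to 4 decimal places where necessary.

x* = 1.4263

MU_x = 5/√x, MU_y = 1. Tangency: 5/√x = P_x/P_y.
Thus x* = (5·P_y/P_x)² — independent of M — with the rest of income spent on y.
Plugging in: x* = (5·9/37.68)² = 1.4263.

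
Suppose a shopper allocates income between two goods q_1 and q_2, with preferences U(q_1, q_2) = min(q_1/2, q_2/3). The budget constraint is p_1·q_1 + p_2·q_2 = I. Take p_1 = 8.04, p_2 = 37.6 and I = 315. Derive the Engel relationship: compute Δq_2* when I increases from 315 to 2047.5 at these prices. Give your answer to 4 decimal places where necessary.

Δq_2* = 40.3282

Here 2·8.04 + 3·37.6 = 128.88, giving q_2* = 7.3324.
At I' = 2047.5: q_2* = 47.6606. Change: 47.6606 − 7.3324 = 40.3282.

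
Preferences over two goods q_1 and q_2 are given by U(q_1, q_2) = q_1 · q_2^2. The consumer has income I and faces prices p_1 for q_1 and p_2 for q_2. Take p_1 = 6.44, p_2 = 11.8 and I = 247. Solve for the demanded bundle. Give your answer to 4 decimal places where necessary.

q_1* = 12.7847, q_2* = 13.9548

Tangency: MRS = (1/2)·q_2/q_1 = p_1/p_2.
Rearranging, p_2·q_2 = 2·p_1·q_1. Substituting into the budget gives p_1·q_1·(1 + 2) = I.
Demand: q_1*(p_1,p_2,I) = 1/3·I/p_1 and q_2* = 2/3·I/p_2.
At p_1=6.44, p_2=11.8, I=247: q_1* = 1/3·247/6.44 = 12.7847, q_2* = 13.9548.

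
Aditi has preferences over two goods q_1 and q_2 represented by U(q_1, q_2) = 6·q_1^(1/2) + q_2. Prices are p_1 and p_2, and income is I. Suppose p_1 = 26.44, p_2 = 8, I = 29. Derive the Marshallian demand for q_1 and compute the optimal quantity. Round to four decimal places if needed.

q_1* = 0.8239

MU_q_1 = 3/√q_1, MU_q_2 = 1. Tangency: 3/√q_1 = p_1/p_2.
Solve: √q_1 = 3·p_2/p_1, so q_1*(p_1,p_2) = (3·p_2/p_1)², and q_2* = (I − p_1·q_1*)/p_2.
Plugging in: q_1* = (3·8/26.44)² = 0.8239.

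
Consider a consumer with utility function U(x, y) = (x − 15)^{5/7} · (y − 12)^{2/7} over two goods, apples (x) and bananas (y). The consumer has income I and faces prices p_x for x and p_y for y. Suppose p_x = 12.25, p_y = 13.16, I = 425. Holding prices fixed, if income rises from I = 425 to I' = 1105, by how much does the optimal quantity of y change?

Δy* = 14.7634

After buying the subsistence bundle (15, 12), a share 5/7 of the remaining income goes to x: x* = 15 + 5/7·(I − 15p_x − 12p_y)/p_x.
Discretionary income = 425 − 15·12.25 − 12·13.16 = 83.33; y* = 12 + 2/7·83.33/13.16 = 13.8092.
At I' = 1105: y* = 28.5725. Change: 28.5725 − 13.8092 = 14.7634.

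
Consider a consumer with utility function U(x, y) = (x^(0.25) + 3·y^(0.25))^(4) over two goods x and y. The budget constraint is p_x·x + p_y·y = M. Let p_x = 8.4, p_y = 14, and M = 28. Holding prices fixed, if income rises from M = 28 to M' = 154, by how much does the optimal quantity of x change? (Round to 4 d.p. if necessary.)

Δx* = 3.2263

From the CES first-order condition, (1/3)·(y/x)^(0.75) = p_x/p_y.
Hence y/x = (3·p_x/p_y)^(1/(0.75)), i.e. raised to the 4/3 power.
With the ratio pinned down, the budget gives x* = M/(p_x + p_y·(y/x)) and y* = (y/x)·x*.
Numerically y/x = 2.189593, so x* = 28/(8.4 + 14·2.189593) = 0.717.
At M' = 154: x* = 3.9432. Change: 3.9432 − 0.717 = 3.2263.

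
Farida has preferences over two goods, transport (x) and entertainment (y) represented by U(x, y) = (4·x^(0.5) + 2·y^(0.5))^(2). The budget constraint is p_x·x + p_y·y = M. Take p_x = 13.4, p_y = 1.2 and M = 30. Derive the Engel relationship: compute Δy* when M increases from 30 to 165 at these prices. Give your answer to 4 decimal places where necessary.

MU_x ∝ 4·x^(-0.5), MU_y ∝ 2·y^(-0.5), so MRS = 2·(y/x)^(0.5) = p_x/p_y.
Hence y/x = ((1/2)·p_x/p_y)^(1/(0.5)), i.e. raised to the 2 power.
Substitute y = (y/x)·x into the budget: x* = M/(p_x + p_y·(y/x)).
Numerically y/x = 31.173611, so x* = 30/(13.4 + 1.2·31.173611) = 0.5905 and y* = 31.173611·0.5905 = 18.4066.
At M' = 165: y* = 101.2363. Change: 101.2363 − 18.4066 = 82.8297.

Δy* = 82.8297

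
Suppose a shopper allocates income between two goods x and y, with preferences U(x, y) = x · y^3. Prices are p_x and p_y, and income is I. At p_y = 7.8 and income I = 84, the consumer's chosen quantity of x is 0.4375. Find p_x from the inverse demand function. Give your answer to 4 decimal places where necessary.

Tangency: MRS = (1/3)·y/x = p_x/p_y.
Rearranging, p_y·y = 3·p_x·x. Substituting into the budget gives p_x·x·(1 + 3) = I.
Demand: x*(p_x,p_y,I) = 0.25·I/p_x and y* = 0.75·I/p_y.
Set x* = 0.4375 in the demand function and solve for p_x: p_x = 48.

p_x = 48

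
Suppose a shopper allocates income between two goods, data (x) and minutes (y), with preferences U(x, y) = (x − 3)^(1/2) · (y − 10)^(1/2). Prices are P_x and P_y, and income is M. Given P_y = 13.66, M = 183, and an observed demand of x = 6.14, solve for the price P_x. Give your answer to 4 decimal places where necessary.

P_x = 5

This is Cobb-Douglas in (x−3, y−10): tangency gives 0.5·P_y·(y−10) = 0.5·P_x·(x−3).
After buying the subsistence bundle (3, 10), a share 0.5 of the remaining income goes to x: x* = 3 + 0.5·(M − 3P_x − 10P_y)/P_x.
Set x* = 6.14 in the demand function and solve for P_x: P_x = 5.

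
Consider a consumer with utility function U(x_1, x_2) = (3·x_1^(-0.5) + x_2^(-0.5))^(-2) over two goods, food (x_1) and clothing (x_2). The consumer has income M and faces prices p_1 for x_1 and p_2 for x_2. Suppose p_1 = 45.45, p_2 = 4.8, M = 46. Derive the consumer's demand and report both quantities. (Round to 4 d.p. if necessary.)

x_1* = 0.8247, x_2* = 1.7745

From the CES first-order condition, 3·(x_2/x_1)^(1.5) = p_1/p_2.
Solve for the ratio: x_2/x_1 = [(1/3)·p_1/p_2]^(2/3).
With the ratio pinned down, the budget gives x_1* = M/(p_1 + p_2·(x_2/x_1)) and x_2* = (x_2/x_1)·x_1*.
Numerically x_2/x_1 = 2.151696, so x_1* = 46/(45.45 + 4.8·2.151696) = 0.8247 and x_2* = 2.151696·0.8247 = 1.7745.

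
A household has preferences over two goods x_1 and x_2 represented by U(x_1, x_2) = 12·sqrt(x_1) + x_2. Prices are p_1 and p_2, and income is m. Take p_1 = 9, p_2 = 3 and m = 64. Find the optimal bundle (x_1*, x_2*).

x_1* = 4, x_2* = 9.3333

MU_x_1 = 6/√x_1, MU_x_2 = 1. Tangency: 6/√x_1 = p_1/p_2.
Thus x_1* = (6·p_2/p_1)² — independent of m — with the rest of income spent on x_2.
Plugging in: x_1* = (6·3/9)² = 4, x_2* = 9.3333.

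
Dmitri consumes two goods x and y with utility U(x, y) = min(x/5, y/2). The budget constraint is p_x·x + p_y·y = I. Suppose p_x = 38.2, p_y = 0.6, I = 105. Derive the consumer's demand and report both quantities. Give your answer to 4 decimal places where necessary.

x* = 2.7315, y* = 1.0926

With perfect complements, no substitution: consume in ratio x:y = 5:2.
Budget: p_x·x + p_y·(2/5)·x = I, so (5·p_x + 2·p_y)·x = 5·I.
Demand: x*(p_x,p_y,I) = 5·I/(5·p_x + 2·p_y), y* = 2·I/(5·p_x + 2·p_y).
Here 5·38.2 + 2·0.6 = 192.2, giving x* = 2.7315 and y* = 1.0926.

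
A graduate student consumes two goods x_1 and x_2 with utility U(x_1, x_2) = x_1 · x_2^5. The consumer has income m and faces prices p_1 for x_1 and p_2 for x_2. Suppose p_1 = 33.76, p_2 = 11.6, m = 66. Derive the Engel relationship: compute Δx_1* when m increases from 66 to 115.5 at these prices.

MU_x_1/MU_x_2 = (x_2)/(5·x_1); tangency sets this equal to p_1/p_2.
Rearranging, p_2·x_2 = 5·p_1·x_1. Substituting into the budget gives p_1·x_1·(1 + 5) = m.
Demand: x_1*(p_1,p_2,m) = 1/6·m/p_1 and x_2* = 5/6·m/p_2.
At p_1=33.76, p_2=11.6, m=66: x_1* = 1/6·66/33.76 = 0.3258.
At m' = 115.5: x_1* = 0.5702. Change: 0.5702 − 0.3258 = 0.2444.

Δx_1* = 0.2444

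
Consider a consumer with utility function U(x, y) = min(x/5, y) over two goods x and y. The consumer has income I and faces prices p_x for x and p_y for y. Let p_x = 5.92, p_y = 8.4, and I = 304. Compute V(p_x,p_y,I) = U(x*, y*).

V = 8

Demand: x*(p_x,p_y,I) = 5·I/(5·p_x + p_y), y* = I/(5·p_x + p_y).
Here 5·5.92 + 8.4 = 38, giving x* = 40 and y* = 8.
Utility at the optimum: U(40, 8) = 8.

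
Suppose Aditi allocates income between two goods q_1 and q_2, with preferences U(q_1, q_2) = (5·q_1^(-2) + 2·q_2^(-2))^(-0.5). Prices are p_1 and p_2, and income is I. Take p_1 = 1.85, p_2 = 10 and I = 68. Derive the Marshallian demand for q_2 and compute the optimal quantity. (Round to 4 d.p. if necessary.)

q_2* = 4.7201

MU_q_1 ∝ 5·q_1^(-3), MU_q_2 ∝ 2·q_2^(-3), so MRS = (5/2)·(q_2/q_1)^(3) = p_1/p_2.
Hence q_2/q_1 = ((2/5)·p_1/p_2)^(1/(3)), i.e. raised to the 1/3 power.
With the ratio pinned down, the budget gives q_1* = I/(p_1 + p_2·(q_2/q_1)) and q_2* = (q_2/q_1)·q_1*.
Numerically q_2/q_1 = 0.419834, so q_1* = 68/(1.85 + 10·0.419834) = 11.2428 and q_2* = 0.419834·11.2428 = 4.7201.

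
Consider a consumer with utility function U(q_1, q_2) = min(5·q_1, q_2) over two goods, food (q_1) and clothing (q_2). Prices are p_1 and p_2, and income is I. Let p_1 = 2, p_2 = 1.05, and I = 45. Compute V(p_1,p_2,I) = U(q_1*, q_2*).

V = 31.0345

With perfect complements, no substitution: consume in ratio q_1:q_2 = 1:5.
Budget: p_1·q_1 + p_2·5·q_1 = I, so (p_1 + 5·p_2)·q_1 = I.
Demand: q_1*(p_1,p_2,I) = I/(p_1 + 5·p_2), q_2* = 5·I/(p_1 + 5·p_2).
Here 2 + 5·1.05 = 7.25, giving q_1* = 6.2069 and q_2* = 31.0345.
Utility at the optimum: U(6.2069, 31.0345) = 31.0345.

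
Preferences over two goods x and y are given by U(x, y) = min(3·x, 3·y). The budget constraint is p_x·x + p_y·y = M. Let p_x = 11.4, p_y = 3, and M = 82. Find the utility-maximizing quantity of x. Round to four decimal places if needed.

Leontief preferences: the optimum is at the kink where x/3 = y/3, i.e. y = x.
Budget: p_x·x + p_y·x = M, so (3·p_x + 3·p_y)·x = 3·M.
Demand: x*(p_x,p_y,M) = 3·M/(3·p_x + 3·p_y), y* = 3·M/(3·p_x + 3·p_y).
Here 3·11.4 + 3·3 = 43.2, giving x* = 5.6944.

x* = 5.6944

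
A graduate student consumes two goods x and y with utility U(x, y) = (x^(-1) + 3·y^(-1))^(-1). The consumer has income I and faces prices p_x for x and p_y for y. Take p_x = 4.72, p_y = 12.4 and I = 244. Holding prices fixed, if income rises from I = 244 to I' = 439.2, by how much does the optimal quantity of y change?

Δy* = 11.6073

MU_x ∝ x^(-2), MU_y ∝ 3·y^(-2), so MRS = (1/3)·(y/x)^(2) = p_x/p_y.
Hence y/x = (3·p_x/p_y)^(1/(2)), i.e. raised to the 0.5 power.
With the ratio pinned down, the budget gives x* = I/(p_x + p_y·(y/x)) and y* = (y/x)·x*.
Numerically y/x = 1.068614, so x* = 244/(4.72 + 12.4·1.068614) = 13.5776 and y* = 1.068614·13.5776 = 14.5092.
At I' = 439.2: y* = 26.1165. Change: 26.1165 − 14.5092 = 11.6073.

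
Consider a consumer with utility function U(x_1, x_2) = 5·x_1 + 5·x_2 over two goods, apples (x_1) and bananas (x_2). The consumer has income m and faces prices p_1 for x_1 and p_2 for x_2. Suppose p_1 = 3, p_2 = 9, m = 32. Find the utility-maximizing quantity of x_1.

x_1* = 10.6667

Linear utility — the consumer picks whichever good has higher MU/price: 5/3 = 1.6667 vs 5/9 = 0.5556.
x_1 gives more utility per dollar, so spend all income on x_1: x_1* = m/p_1, x_2* = 0.
Numerically: x_1* = 10.6667, x_2* = 0.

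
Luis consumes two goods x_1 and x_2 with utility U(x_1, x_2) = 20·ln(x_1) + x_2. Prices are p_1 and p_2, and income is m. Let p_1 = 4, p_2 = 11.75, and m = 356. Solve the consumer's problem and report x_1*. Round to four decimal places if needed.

So x_1*(p_1,p_2) = 20·p_2/p_1, independent of income; and x_2* = (m − 20·p_2)/p_2.
At the given prices: x_1* = 20·11.75/4 = 58.75.

x_1* = 58.75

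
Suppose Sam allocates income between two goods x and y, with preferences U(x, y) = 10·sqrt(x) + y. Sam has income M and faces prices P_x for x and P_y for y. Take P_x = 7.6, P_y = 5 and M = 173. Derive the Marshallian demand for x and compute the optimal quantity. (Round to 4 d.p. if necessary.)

Utility is quasi-linear in y; the FOC for x is 5/√x = P_x/P_y.
Solve: √x = 5·P_y/P_x, so x*(P_x,P_y) = (5·P_y/P_x)², and y* = (M − P_x·x*)/P_y.
Plugging in: x* = (5·5/7.6)² = 10.8206.

x* = 10.8206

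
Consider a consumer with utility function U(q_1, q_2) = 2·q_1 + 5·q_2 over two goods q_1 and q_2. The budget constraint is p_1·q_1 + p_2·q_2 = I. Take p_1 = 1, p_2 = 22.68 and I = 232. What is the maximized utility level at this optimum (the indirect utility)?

Linear utility — the consumer picks whichever good has higher MU/price: 2/1 = 2 vs 5/22.68 = 0.2205.
q_1 gives more utility per dollar, so spend all income on q_1: q_1* = I/p_1, q_2* = 0.
Numerically: q_1* = 232, q_2* = 0.
Utility at the optimum: U(232, 0) = 464.

V = 464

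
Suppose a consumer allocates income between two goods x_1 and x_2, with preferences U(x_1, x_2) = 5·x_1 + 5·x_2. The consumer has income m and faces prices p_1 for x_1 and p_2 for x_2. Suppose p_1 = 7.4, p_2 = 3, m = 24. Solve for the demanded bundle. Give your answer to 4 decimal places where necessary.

x_1* = 0, x_2* = 8

Linear utility — the consumer picks whichever good has higher MU/price: 5/7.4 = 0.6757 vs 5/3 = 1.6667.
x_2 gives more utility per dollar, so spend all income on x_2: x_2* = m/p_2, x_1* = 0.
Numerically: x_1* = 0, x_2* = 8.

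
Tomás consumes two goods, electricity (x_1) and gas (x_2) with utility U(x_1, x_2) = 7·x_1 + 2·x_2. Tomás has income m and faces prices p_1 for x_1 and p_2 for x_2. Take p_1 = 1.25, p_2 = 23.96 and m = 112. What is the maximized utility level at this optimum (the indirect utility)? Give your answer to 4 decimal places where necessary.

V = 627.2

Perfect substitutes: compare marginal utility per dollar. 7/p_1 vs 2/p_2 → 5.6 vs 0.0835.
x_1 gives more utility per dollar, so spend all income on x_1: x_1* = m/p_1, x_2* = 0.
Numerically: x_1* = 89.6, x_2* = 0.
Utility at the optimum: U(89.6, 0) = 627.2.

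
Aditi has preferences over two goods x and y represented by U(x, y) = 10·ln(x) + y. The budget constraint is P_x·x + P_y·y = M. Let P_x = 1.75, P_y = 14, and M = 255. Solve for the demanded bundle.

MU_x = 10/x, MU_y = 1. Tangency: 10/x = P_x/P_y.
So x*(P_x,P_y) = 10·P_y/P_x, independent of income; and y* = (M − 10·P_y)/P_y.
At the given prices: x* = 10·14/1.75 = 80, and y* = 8.2143.

x* = 80, y* = 8.2143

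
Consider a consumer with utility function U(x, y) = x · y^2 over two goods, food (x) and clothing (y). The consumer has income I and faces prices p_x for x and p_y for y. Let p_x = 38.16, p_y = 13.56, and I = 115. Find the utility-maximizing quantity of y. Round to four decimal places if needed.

Demand: x*(p_x,p_y,I) = 1/3·I/p_x and y* = 2/3·I/p_y.
At p_x=38.16, p_y=13.56, I=115: y* = 2/3·115/13.56 = 5.6539.

y* = 5.6539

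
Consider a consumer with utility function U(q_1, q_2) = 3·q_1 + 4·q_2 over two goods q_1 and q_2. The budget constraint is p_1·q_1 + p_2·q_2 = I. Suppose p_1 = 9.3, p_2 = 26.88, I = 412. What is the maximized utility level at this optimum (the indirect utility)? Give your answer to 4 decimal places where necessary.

V = 132.9032

Perfect substitutes: compare marginal utility per dollar. 3/p_1 vs 4/p_2 → 0.3226 vs 0.1488.
q_1 gives more utility per dollar, so spend all income on q_1: q_1* = I/p_1, q_2* = 0.
Numerically: q_1* = 44.3011, q_2* = 0.
Utility at the optimum: U(44.3011, 0) = 132.9032.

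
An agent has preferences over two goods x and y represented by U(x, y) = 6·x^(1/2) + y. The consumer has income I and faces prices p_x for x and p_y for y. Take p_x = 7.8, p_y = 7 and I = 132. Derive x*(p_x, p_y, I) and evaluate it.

Plugging in: x* = (3·7/7.8)² = 7.2485.

x* = 7.2485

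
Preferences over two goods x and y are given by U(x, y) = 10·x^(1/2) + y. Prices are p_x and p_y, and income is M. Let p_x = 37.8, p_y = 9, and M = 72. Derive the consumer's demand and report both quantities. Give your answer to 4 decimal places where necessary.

x* = 1.4172, y* = 2.0476

Utility is quasi-linear in y; the FOC for x is 5/√x = p_x/p_y.
Thus x* = (5·p_y/p_x)² — independent of M — with the rest of income spent on y.
Plugging in: x* = (5·9/37.8)² = 1.4172, y* = 2.0476.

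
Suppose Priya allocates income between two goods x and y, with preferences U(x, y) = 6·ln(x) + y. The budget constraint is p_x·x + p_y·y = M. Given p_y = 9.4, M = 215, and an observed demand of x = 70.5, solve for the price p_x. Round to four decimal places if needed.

p_x = 0.8

MU_x = 6/x, MU_y = 1. Tangency: 6/x = p_x/p_y.
So x*(p_x,p_y) = 6·p_y/p_x, independent of income; and y* = (M − 6·p_y)/p_y.
Set x* = 70.5 in the demand function and solve for p_x: p_x = 0.8.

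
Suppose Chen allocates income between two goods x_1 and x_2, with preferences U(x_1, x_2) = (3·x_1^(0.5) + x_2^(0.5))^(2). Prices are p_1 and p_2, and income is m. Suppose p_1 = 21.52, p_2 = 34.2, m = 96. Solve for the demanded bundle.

MRS = MU_x_1/MU_x_2 = 3·(x_2/x_1)^(0.5). Set equal to p_1/p_2.
Hence x_2/x_1 = ((1/3)·p_1/p_2)^(1/(0.5)), i.e. raised to the 2 power.
Substitute x_2 = (x_2/x_1)·x_1 into the budget: x_1* = m/(p_1 + p_2·(x_2/x_1)).
Numerically x_2/x_1 = 0.043994, so x_1* = 96/(21.52 + 34.2·0.043994) = 4.1695 and x_2* = 0.043994·4.1695 = 0.1834.

x_1* = 4.1695, x_2* = 0.1834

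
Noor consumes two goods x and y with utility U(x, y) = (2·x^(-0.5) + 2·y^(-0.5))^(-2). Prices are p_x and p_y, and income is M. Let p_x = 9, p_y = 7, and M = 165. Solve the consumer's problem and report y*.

y* = 11.2923

Numerically y/x = 1.182396, so x* = 165/(9 + 7·1.182396) = 9.5504 and y* = 1.182396·9.5504 = 11.2923.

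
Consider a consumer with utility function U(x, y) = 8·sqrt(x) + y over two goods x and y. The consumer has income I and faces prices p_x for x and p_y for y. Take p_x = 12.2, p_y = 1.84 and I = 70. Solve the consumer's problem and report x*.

x* = 0.3639

Plugging in: x* = (4·1.84/12.2)² = 0.3639.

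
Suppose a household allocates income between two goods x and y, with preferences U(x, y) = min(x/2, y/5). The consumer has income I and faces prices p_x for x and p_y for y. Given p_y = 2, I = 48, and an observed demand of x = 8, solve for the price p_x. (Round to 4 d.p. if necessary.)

p_x = 1

With perfect complements, no substitution: consume in ratio x:y = 2:5.
Budget: p_x·x + p_y·(5/2)·x = I, so (2·p_x + 5·p_y)·x = 2·I.
Demand: x*(p_x,p_y,I) = 2·I/(2·p_x + 5·p_y), y* = 5·I/(2·p_x + 5·p_y).
Set x* = 8 in the demand function and solve for p_x: p_x = 1.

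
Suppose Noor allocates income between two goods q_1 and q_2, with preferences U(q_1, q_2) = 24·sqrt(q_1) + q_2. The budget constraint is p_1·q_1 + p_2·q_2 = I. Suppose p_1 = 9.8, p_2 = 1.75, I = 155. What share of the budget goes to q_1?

MU_q_1 = 12/√q_1, MU_q_2 = 1. Tangency: 12/√q_1 = p_1/p_2.
Solve: √q_1 = 12·p_2/p_1, so q_1*(p_1,p_2) = (12·p_2/p_1)², and q_2* = (I − p_1·q_1*)/p_2.
Plugging in: q_1* = (12·1.75/9.8)² = 4.5918, q_2* = 62.8571.
Expenditure on q_1: 9.8·4.5918 = 45; share = 0.2903.

share on q_1 = 0.2903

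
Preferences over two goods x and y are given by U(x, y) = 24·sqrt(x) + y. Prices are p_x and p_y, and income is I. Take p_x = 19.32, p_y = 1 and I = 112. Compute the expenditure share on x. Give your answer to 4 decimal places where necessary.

share on x = 0.0665

Plugging in: x* = (12·1/19.32)² = 0.3858, y* = 104.5466.
Expenditure on x: 19.32·0.3858 = 7.4534; share = 0.0665.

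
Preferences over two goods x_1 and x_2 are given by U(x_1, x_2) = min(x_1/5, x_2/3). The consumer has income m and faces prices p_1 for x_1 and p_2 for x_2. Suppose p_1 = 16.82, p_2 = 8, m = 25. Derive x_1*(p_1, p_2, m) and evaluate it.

x_1* = 1.1563

Here 5·16.82 + 3·8 = 108.1, giving x_1* = 1.1563.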